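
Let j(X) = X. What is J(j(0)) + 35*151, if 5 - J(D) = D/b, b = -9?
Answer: 5290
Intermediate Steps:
J(D) = 5 + D/9 (J(D) = 5 - D/(-9) = 5 - D*(-1)/9 = 5 - (-1)*D/9 = 5 + D/9)
J(j(0)) + 35*151 = (5 + (1/9)*0) + 35*151 = (5 + 0) + 5285 = 5 + 5285 = 5290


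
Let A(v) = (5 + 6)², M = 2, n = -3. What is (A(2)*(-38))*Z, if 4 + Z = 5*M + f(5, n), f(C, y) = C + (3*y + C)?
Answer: -32186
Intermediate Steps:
f(C, y) = 2*C + 3*y (f(C, y) = C + (C + 3*y) = 2*C + 3*y)
A(v) = 121 (A(v) = 11² = 121)
Z = 7 (Z = -4 + (5*2 + (2*5 + 3*(-3))) = -4 + (10 + (10 - 9)) = -4 + (10 + 1) = -4 + 11 = 7)
(A(2)*(-38))*Z = (121*(-38))*7 = -4598*7 = -32186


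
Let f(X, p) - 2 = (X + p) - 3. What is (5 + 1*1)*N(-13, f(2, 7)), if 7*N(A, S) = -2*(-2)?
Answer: 24/7 ≈ 3.4286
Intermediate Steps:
f(X, p) = -1 + X + p (f(X, p) = 2 + ((X + p) - 3) = 2 + (-3 + X + p) = -1 + X + p)
N(A, S) = 4/7 (N(A, S) = (-2*(-2))/7 = (⅐)*4 = 4/7)
(5 + 1*1)*N(-13, f(2, 7)) = (5 + 1*1)*(4/7) = (5 + 1)*(4/7) = 6*(4/7) = 24/7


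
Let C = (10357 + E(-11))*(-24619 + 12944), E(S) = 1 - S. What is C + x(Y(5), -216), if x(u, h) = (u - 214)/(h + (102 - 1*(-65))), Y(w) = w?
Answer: -5931845466/49 ≈ -1.2106e+8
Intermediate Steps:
x(u, h) = (-214 + u)/(167 + h) (x(u, h) = (-214 + u)/(h + (102 + 65)) = (-214 + u)/(h + 167) = (-214 + u)/(167 + h))
C = -121058075 (C = (10357 + (1 - 1*(-11)))*(-24619 + 12944) = (10357 + (1 + 11))*(-11675) = (10357 + 12)*(-11675) = 10369*(-11675) = -121058075)
C + x(Y(5), -216) = -121058075 + (-214 + 5)/(167 - 216) = -121058075 - 209/(-49) = -121058075 - 1/49*(-209) = -121058075 + 209/49 = -5931845466/49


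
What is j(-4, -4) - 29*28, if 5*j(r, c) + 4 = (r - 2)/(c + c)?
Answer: -16253/20 ≈ -812.65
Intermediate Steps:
j(r, c) = -4/5 + (-2 + r)/(10*c) (j(r, c) = -4/5 + ((r - 2)/(c + c))/5 = -4/5 + ((-2 + r)/((2*c)))/5 = -4/5 + ((-2 + r)*(1/(2*c)))/5 = -4/5 + ((-2 + r)/(2*c))/5 = -4/5 + (-2 + r)/(10*c))
j(-4, -4) - 29*28 = (1/10)*(-2 - 4 - 8*(-4))/(-4) - 29*28 = (1/10)*(-1/4)*(-2 - 4 + 32) - 812 = (1/10)*(-1/4)*26 - 812 = -13/20 - 812 = -16253/20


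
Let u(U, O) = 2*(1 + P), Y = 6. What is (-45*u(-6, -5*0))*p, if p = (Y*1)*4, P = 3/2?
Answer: -5400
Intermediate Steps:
P = 3/2 (P = 3*(½) = 3/2 ≈ 1.5000)
p = 24 (p = (6*1)*4 = 6*4 = 24)
u(U, O) = 5 (u(U, O) = 2*(1 + 3/2) = 2*(5/2) = 5)
(-45*u(-6, -5*0))*p = -45*5*24 = -225*24 = -5400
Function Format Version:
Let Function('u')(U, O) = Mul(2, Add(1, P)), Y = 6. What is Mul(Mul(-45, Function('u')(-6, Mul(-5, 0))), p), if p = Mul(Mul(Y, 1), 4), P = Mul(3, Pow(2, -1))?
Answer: -5400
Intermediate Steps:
P = Rational(3, 2) (P = Mul(3, Rational(1, 2)) = Rational(3, 2) ≈ 1.5000)
p = 24 (p = Mul(Mul(6, 1), 4) = Mul(6, 4) = 24)
Function('u')(U, O) = 5 (Function('u')(U, O) = Mul(2, Add(1, Rational(3, 2))) = Mul(2, Rational(5, 2)) = 5)
Mul(Mul(-45, Function('u')(-6, Mul(-5, 0))), p) = Mul(Mul(-45, 5), 24) = Mul(-225, 24) = -5400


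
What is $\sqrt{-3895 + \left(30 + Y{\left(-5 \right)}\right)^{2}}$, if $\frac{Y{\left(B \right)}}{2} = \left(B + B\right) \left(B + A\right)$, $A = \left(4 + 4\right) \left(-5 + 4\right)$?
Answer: $\sqrt{80205} \approx 283.21$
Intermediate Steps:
$A = -8$ ($A = 8 \left(-1\right) = -8$)
$Y{\left(B \right)} = 4 B \left(-8 + B\right)$ ($Y{\left(B \right)} = 2 \left(B + B\right) \left(B - 8\right) = 2 \cdot 2 B \left(-8 + B\right) = 4 B \left(-8 + B\right)$)
$\sqrt{-3895 + \left(30 + Y{\left(-5 \right)}\right)^{2}} = \sqrt{-3895 + \left(30 + 4 \left(-5\right) \left(-8 - 5\right)\right)^{2}} = \sqrt{-3895 + \left(30 + 4 \left(-5\right) \left(-13\right)\right)^{2}} = \sqrt{-3895 + \left(30 + 260\right)^{2}} = \sqrt{-3895 + 290^{2}} = \sqrt{-3895 + 84100} = \sqrt{80205}$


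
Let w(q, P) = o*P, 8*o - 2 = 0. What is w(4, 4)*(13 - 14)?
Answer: -1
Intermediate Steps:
o = ¼ (o = ¼ + (⅛)*0 = ¼ + 0 = ¼ ≈ 0.25000)
w(q, P) = P/4
w(4, 4)*(13 - 14) = ((¼)*4)*(13 - 14) = 1*(-1) = -1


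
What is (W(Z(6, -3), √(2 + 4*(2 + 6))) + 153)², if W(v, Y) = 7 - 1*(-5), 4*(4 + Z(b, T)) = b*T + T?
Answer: 27225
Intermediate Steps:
Z(b, T) = -4 + T/4 + T*b/4 (Z(b, T) = -4 + (b*T + T)/4 = -4 + (T*b + T)/4 = -4 + (T + T*b)/4 = -4 + (T/4 + T*b/4) = -4 + T/4 + T*b/4)
W(v, Y) = 12 (W(v, Y) = 7 + 5 = 12)
(W(Z(6, -3), √(2 + 4*(2 + 6))) + 153)² = (12 + 153)² = 165² = 27225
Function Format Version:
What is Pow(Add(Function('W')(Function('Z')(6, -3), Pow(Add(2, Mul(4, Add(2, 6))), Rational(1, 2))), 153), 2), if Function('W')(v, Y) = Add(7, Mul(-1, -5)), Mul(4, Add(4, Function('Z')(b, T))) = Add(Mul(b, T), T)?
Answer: 27225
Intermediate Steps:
Function('Z')(b, T) = Add(-4, Mul(Rational(1, 4), T), Mul(Rational(1, 4), T, b)) (Function('Z')(b, T) = Add(-4, Mul(Rational(1, 4), Add(Mul(b, T), T))) = Add(-4, Mul(Rational(1, 4), Add(Mul(T, b), T))) = Add(-4, Mul(Rational(1, 4), Add(T, Mul(T, b)))) = Add(-4, Add(Mul(Rational(1, 4), T), Mul(Rational(1, 4), T, b))) = Add(-4, Mul(Rational(1, 4), T), Mul(Rational(1, 4), T, b)))
Function('W')(v, Y) = 12 (Function('W')(v, Y) = Add(7, 5) = 12)
Pow(Add(Function('W')(Function('Z')(6, -3), Pow(Add(2, Mul(4, Add(2, 6))), Rational(1, 2))), 153), 2) = Pow(Add(12, 153), 2) = Pow(165, 2) = 27225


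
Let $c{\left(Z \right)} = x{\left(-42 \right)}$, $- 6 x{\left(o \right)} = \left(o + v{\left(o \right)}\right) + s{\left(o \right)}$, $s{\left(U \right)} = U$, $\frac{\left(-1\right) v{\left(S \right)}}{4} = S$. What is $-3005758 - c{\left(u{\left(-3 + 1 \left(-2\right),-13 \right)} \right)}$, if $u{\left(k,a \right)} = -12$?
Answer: $-3005744$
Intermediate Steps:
$v{\left(S \right)} = - 4 S$
$x{\left(o \right)} = \frac{o}{3}$ ($x{\left(o \right)} = - \frac{\left(o - 4 o\right) + o}{6} = - \frac{- 3 o + o}{6} = - \frac{\left(-2\right) o}{6} = \frac{o}{3}$)
$c{\left(Z \right)} = -14$ ($c{\left(Z \right)} = \frac{1}{3} \left(-42\right) = -14$)
$-3005758 - c{\left(u{\left(-3 + 1 \left(-2\right),-13 \right)} \right)} = -3005758 - -14 = -3005758 + 14 = -3005744$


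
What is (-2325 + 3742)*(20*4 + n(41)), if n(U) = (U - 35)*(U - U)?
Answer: 113360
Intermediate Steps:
n(U) = 0 (n(U) = (-35 + U)*0 = 0)
(-2325 + 3742)*(20*4 + n(41)) = (-2325 + 3742)*(20*4 + 0) = 1417*(80 + 0) = 1417*80 = 113360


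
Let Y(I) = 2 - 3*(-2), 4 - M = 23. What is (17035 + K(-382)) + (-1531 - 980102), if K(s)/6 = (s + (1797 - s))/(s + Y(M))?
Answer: -180385217/187 ≈ -9.6463e+5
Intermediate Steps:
M = -19 (M = 4 - 1*23 = 4 - 23 = -19)
Y(I) = 8 (Y(I) = 2 + 6 = 8)
K(s) = 10782/(8 + s) (K(s) = 6*((s + (1797 - s))/(s + 8)) = 6*(1797/(8 + s)) = 10782/(8 + s))
(17035 + K(-382)) + (-1531 - 980102) = (17035 + 10782/(8 - 382)) + (-1531 - 980102) = (17035 + 10782/(-374)) - 981633 = (17035 + 10782*(-1/374)) - 981633 = (17035 - 5391/187) - 981633 = 3180154/187 - 981633 = -180385217/187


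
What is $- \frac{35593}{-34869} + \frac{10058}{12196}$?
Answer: $\frac{392402315}{212631162} \approx 1.8455$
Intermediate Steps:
$- \frac{35593}{-34869} + \frac{10058}{12196} = \left(-35593\right) \left(- \frac{1}{34869}\right) + 10058 \cdot \frac{1}{12196} = \frac{35593}{34869} + \frac{5029}{6098} = \frac{392402315}{212631162}$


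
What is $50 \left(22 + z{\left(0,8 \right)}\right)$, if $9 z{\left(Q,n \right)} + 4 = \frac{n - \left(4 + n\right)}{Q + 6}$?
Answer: $\frac{29000}{27} \approx 1074.1$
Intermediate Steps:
$z{\left(Q,n \right)} = - \frac{4}{9} - \frac{4}{9 \left(6 + Q\right)}$ ($z{\left(Q,n \right)} = - \frac{4}{9} + \frac{\left(n - \left(4 + n\right)\right) \frac{1}{Q + 6}}{9} = - \frac{4}{9} + \frac{\left(-4\right) \frac{1}{6 + Q}}{9} = - \frac{4}{9} - \frac{4}{9 \left(6 + Q\right)}$)
$50 \left(22 + z{\left(0,8 \right)}\right) = 50 \left(22 + \frac{4 \left(-7 - 0\right)}{9 \left(6 + 0\right)}\right) = 50 \left(22 + \frac{4 \left(-7 + 0\right)}{9 \cdot 6}\right) = 50 \left(22 + \frac{4}{9} \cdot \frac{1}{6} \left(-7\right)\right) = 50 \left(22 - \frac{14}{27}\right) = 50 \cdot \frac{580}{27} = \frac{29000}{27}$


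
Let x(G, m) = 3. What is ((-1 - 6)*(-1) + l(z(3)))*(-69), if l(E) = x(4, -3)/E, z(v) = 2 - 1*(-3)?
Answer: -2622/5 ≈ -524.40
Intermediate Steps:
z(v) = 5 (z(v) = 2 + 3 = 5)
l(E) = 3/E
((-1 - 6)*(-1) + l(z(3)))*(-69) = ((-1 - 6)*(-1) + 3/5)*(-69) = (-7*(-1) + 3*(⅕))*(-69) = (7 + ⅗)*(-69) = (38/5)*(-69) = -2622/5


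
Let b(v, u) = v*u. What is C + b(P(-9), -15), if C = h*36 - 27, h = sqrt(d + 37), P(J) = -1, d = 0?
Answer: -12 + 36*sqrt(37) ≈ 206.98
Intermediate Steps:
h = sqrt(37) (h = sqrt(0 + 37) = sqrt(37) ≈ 6.0828)
b(v, u) = u*v
C = -27 + 36*sqrt(37) (C = sqrt(37)*36 - 27 = 36*sqrt(37) - 27 = -27 + 36*sqrt(37) ≈ 191.98)
C + b(P(-9), -15) = (-27 + 36*sqrt(37)) - 15*(-1) = (-27 + 36*sqrt(37)) + 15 = -12 + 36*sqrt(37)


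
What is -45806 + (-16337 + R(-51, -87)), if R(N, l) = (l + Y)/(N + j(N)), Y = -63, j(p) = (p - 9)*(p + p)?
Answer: -125715339/2023 ≈ -62143.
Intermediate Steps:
j(p) = 2*p*(-9 + p) (j(p) = (-9 + p)*(2*p) = 2*p*(-9 + p))
R(N, l) = (-63 + l)/(N + 2*N*(-9 + N)) (R(N, l) = (l - 63)/(N + 2*N*(-9 + N)) = (-63 + l)/(N + 2*N*(-9 + N)))
-45806 + (-16337 + R(-51, -87)) = -45806 + (-16337 + (-63 - 87)/((-51)*(-17 + 2*(-51)))) = -45806 + (-16337 - 1/51*(-150)/(-17 - 102)) = -45806 + (-16337 - 1/51*(-150)/(-119)) = -45806 + (-16337 - 1/51*(-1/119)*(-150)) = -45806 + (-16337 - 50/2023) = -45806 - 33049801/2023 = -125715339/2023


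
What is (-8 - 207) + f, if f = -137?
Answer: -352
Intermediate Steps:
(-8 - 207) + f = (-8 - 207) - 137 = -215 - 137 = -352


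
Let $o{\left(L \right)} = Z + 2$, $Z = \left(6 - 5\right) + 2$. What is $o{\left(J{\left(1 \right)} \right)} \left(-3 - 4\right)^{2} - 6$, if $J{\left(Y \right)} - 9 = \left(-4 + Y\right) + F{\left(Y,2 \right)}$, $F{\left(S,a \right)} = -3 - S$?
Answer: $239$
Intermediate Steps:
$Z = 3$ ($Z = 1 + 2 = 3$)
$J{\left(Y \right)} = 2$ ($J{\left(Y \right)} = 9 + \left(\left(-4 + Y\right) - \left(3 + Y\right)\right) = 9 - 7 = 2$)
$o{\left(L \right)} = 5$ ($o{\left(L \right)} = 3 + 2 = 5$)
$o{\left(J{\left(1 \right)} \right)} \left(-3 - 4\right)^{2} - 6 = 5 \left(-3 - 4\right)^{2} - 6 = 5 \left(-7\right)^{2} - 6 = 5 \cdot 49 - 6 = 245 - 6 = 239$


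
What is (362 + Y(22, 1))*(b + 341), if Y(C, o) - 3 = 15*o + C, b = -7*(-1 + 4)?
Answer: 128640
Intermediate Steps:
b = -21 (b = -7*3 = -21)
Y(C, o) = 3 + C + 15*o (Y(C, o) = 3 + (15*o + C) = 3 + (C + 15*o) = 3 + C + 15*o)
(362 + Y(22, 1))*(b + 341) = (362 + (3 + 22 + 15*1))*(-21 + 341) = (362 + (3 + 22 + 15))*320 = (362 + 40)*320 = 402*320 = 128640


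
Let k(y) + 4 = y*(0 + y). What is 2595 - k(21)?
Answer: 2158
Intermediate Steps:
k(y) = -4 + y**2 (k(y) = -4 + y*(0 + y) = -4 + y*y = -4 + y**2)
2595 - k(21) = 2595 - (-4 + 21**2) = 2595 - (-4 + 441) = 2595 - 1*437 = 2595 - 437 = 2158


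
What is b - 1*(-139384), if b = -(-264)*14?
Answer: 143080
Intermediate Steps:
b = 3696 (b = -12*(-308) = 3696)
b - 1*(-139384) = 3696 - 1*(-139384) = 3696 + 139384 = 143080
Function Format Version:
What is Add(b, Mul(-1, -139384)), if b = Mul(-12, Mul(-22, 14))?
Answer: 143080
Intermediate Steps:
b = 3696 (b = Mul(-12, -308) = 3696)
Add(b, Mul(-1, -139384)) = Add(3696, Mul(-1, -139384)) = Add(3696, 139384) = 143080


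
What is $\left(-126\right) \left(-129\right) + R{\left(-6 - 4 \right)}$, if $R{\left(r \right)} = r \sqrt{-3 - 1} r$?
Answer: $16254 + 200 i \approx 16254.0 + 200.0 i$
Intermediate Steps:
$R{\left(r \right)} = 2 i r^{2}$ ($R{\left(r \right)} = r \sqrt{-4} r = r 2 i r = 2 i r r = 2 i r^{2}$)
$\left(-126\right) \left(-129\right) + R{\left(-6 - 4 \right)} = \left(-126\right) \left(-129\right) + 2 i \left(-6 - 4\right)^{2} = 16254 + 2 i \left(-6 - 4\right)^{2} = 16254 + 2 i \left(-10\right)^{2} = 16254 + 2 i 100 = 16254 + 200 i$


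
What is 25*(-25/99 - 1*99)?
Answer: -245650/99 ≈ -2481.3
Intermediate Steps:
25*(-25/99 - 1*99) = 25*(-25*1/99 - 99) = 25*(-25/99 - 99) = 25*(-9826/99) = -245650/99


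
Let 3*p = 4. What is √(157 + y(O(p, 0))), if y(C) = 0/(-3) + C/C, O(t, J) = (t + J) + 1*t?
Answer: √158 ≈ 12.570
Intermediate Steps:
p = 4/3 (p = (⅓)*4 = 4/3 ≈ 1.3333)
O(t, J) = J + 2*t (O(t, J) = (J + t) + t = J + 2*t)
y(C) = 1 (y(C) = 0*(-⅓) + 1 = 0 + 1 = 1)
√(157 + y(O(p, 0))) = √(157 + 1) = √158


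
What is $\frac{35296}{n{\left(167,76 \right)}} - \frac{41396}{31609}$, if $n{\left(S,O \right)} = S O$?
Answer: $\frac{147568308}{100295357} \approx 1.4713$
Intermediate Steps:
$n{\left(S,O \right)} = O S$
$\frac{35296}{n{\left(167,76 \right)}} - \frac{41396}{31609} = \frac{35296}{76 \cdot 167} - \frac{41396}{31609} = \frac{35296}{12692} - \frac{41396}{31609} = 35296 \cdot \frac{1}{12692} - \frac{41396}{31609} = \frac{8824}{3173} - \frac{41396}{31609} = \frac{147568308}{100295357}$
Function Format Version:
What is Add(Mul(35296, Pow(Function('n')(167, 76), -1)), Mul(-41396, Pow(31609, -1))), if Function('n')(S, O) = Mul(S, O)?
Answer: Rational(147568308, 100295357) ≈ 1.4713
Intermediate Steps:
Function('n')(S, O) = Mul(O, S)
Add(Mul(35296, Pow(Function('n')(167, 76), -1)), Mul(-41396, Pow(31609, -1))) = Add(Mul(35296, Pow(Mul(76, 167), -1)), Mul(-41396, Pow(31609, -1))) = Add(Mul(35296, Pow(12692, -1)), Mul(-41396, Rational(1, 31609))) = Add(Mul(35296, Rational(1, 12692)), Rational(-41396, 31609)) = Add(Rational(8824, 3173), Rational(-41396, 31609)) = Rational(147568308, 100295357)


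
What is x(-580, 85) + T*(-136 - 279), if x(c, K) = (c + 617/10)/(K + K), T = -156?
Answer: 110052817/1700 ≈ 64737.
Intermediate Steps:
x(c, K) = (617/10 + c)/(2*K) (x(c, K) = (c + 617*(⅒))/((2*K)) = (c + 617/10)*(1/(2*K)) = (617/10 + c)*(1/(2*K)) = (617/10 + c)/(2*K))
x(-580, 85) + T*(-136 - 279) = (1/20)*(617 + 10*(-580))/85 - 156*(-136 - 279) = (1/20)*(1/85)*(617 - 5800) - 156*(-415) = (1/20)*(1/85)*(-5183) + 64740 = -5183/1700 + 64740 = 110052817/1700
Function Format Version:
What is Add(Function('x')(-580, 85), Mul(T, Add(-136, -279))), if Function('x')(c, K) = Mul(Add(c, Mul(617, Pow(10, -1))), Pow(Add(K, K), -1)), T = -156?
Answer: Rational(110052817, 1700) ≈ 64737.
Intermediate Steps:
Function('x')(c, K) = Mul(Rational(1, 2), Pow(K, -1), Add(Rational(617, 10), c)) (Function('x')(c, K) = Mul(Add(c, Mul(617, Rational(1, 10))), Pow(Mul(2, K), -1)) = Mul(Add(c, Rational(617, 10)), Mul(Rational(1, 2), Pow(K, -1))) = Mul(Add(Rational(617, 10), c), Mul(Rational(1, 2), Pow(K, -1))) = Mul(Rational(1, 2), Pow(K, -1), Add(Rational(617, 10), c)))
Add(Function('x')(-580, 85), Mul(T, Add(-136, -279))) = Add(Mul(Rational(1, 20), Pow(85, -1), Add(617, Mul(10, -580))), Mul(-156, Add(-136, -279))) = Add(Mul(Rational(1, 20), Rational(1, 85), Add(617, -5800)), Mul(-156, -415)) = Add(Mul(Rational(1, 20), Rational(1, 85), -5183), 64740) = Add(Rational(-5183, 1700), 64740) = Rational(110052817, 1700)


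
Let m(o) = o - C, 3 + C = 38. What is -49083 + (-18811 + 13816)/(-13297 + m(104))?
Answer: -649264929/13228 ≈ -49083.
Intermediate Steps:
C = 35 (C = -3 + 38 = 35)
m(o) = -35 + o (m(o) = o - 1*35 = o - 35 = -35 + o)
-49083 + (-18811 + 13816)/(-13297 + m(104)) = -49083 + (-18811 + 13816)/(-13297 + (-35 + 104)) = -49083 - 4995/(-13297 + 69) = -49083 - 4995/(-13228) = -49083 - 4995*(-1/13228) = -49083 + 4995/13228 = -649264929/13228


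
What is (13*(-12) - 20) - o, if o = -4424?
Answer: 4248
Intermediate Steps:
(13*(-12) - 20) - o = (13*(-12) - 20) - 1*(-4424) = (-156 - 20) + 4424 = -176 + 4424 = 4248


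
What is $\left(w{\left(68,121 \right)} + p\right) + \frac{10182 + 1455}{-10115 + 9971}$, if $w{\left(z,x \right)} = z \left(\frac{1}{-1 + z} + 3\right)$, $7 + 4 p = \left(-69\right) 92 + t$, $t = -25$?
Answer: $- \frac{1576695}{1072} \approx -1470.8$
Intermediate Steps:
$p = -1595$ ($p = - \frac{7}{4} + \frac{\left(-69\right) 92 - 25}{4} = - \frac{7}{4} + \frac{-6348 - 25}{4} = - \frac{7}{4} + \frac{1}{4} \left(-6373\right) = - \frac{7}{4} - \frac{6373}{4} = -1595$)
$w{\left(z,x \right)} = z \left(3 + \frac{1}{-1 + z}\right)$
$\left(w{\left(68,121 \right)} + p\right) + \frac{10182 + 1455}{-10115 + 9971} = \left(\frac{68 \left(-2 + 3 \cdot 68\right)}{-1 + 68} - 1595\right) + \frac{10182 + 1455}{-10115 + 9971} = \left(\frac{68 \left(-2 + 204\right)}{67} - 1595\right) + \frac{11637}{-144} = \left(68 \cdot \frac{1}{67} \cdot 202 - 1595\right) + 11637 \left(- \frac{1}{144}\right) = \left(\frac{13736}{67} - 1595\right) - \frac{1293}{16} = - \frac{93129}{67} - \frac{1293}{16} = - \frac{1576695}{1072}$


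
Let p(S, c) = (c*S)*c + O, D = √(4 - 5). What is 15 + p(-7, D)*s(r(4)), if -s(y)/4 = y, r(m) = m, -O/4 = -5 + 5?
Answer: -97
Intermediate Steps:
O = 0 (O = -4*(-5 + 5) = -4*0 = 0)
D = I (D = √(-1) = I ≈ 1.0*I)
s(y) = -4*y
p(S, c) = S*c² (p(S, c) = (c*S)*c + 0 = (S*c)*c + 0 = S*c² + 0 = S*c²)
15 + p(-7, D)*s(r(4)) = 15 + (-7*I²)*(-4*4) = 15 - 7*(-1)*(-16) = 15 + 7*(-16) = 15 - 112 = -97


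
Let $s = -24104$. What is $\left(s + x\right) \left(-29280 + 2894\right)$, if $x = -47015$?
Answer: $1876545934$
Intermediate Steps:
$\left(s + x\right) \left(-29280 + 2894\right) = \left(-24104 - 47015\right) \left(-29280 + 2894\right) = \left(-71119\right) \left(-26386\right) = 1876545934$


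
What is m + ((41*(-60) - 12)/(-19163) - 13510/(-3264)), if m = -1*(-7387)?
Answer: 231154636561/31274016 ≈ 7391.3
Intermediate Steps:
m = 7387
m + ((41*(-60) - 12)/(-19163) - 13510/(-3264)) = 7387 + ((41*(-60) - 12)/(-19163) - 13510/(-3264)) = 7387 + ((-2460 - 12)*(-1/19163) - 13510*(-1/3264)) = 7387 + (-2472*(-1/19163) + 6755/1632) = 7387 + (2472/19163 + 6755/1632) = 7387 + 133480369/31274016 = 231154636561/31274016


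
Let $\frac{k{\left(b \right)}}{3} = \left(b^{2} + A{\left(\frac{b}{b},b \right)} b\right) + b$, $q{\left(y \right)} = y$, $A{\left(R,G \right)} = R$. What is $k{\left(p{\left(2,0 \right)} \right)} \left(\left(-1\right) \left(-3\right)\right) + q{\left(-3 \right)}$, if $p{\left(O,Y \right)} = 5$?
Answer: $312$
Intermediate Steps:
$k{\left(b \right)} = 3 b^{2} + 6 b$ ($k{\left(b \right)} = 3 \left(\left(b^{2} + \frac{b}{b} b\right) + b\right) = 3 \left(\left(b^{2} + 1 b\right) + b\right) = 3 \left(\left(b^{2} + b\right) + b\right) = 3 \left(\left(b + b^{2}\right) + b\right) = 3 \left(b^{2} + 2 b\right) = 3 b^{2} + 6 b$)
$k{\left(p{\left(2,0 \right)} \right)} \left(\left(-1\right) \left(-3\right)\right) + q{\left(-3 \right)} = 3 \cdot 5 \left(2 + 5\right) \left(\left(-1\right) \left(-3\right)\right) - 3 = 3 \cdot 5 \cdot 7 \cdot 3 - 3 = 105 \cdot 3 - 3 = 315 - 3 = 312$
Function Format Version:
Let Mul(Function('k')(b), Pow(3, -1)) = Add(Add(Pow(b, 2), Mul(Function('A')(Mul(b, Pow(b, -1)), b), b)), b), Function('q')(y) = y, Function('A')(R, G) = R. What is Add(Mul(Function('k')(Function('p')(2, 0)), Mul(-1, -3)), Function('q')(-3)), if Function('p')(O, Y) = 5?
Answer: 312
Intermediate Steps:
Function('k')(b) = Add(Mul(3, Pow(b, 2)), Mul(6, b)) (Function('k')(b) = Mul(3, Add(Add(Pow(b, 2), Mul(Mul(b, Pow(b, -1)), b)), b)) = Mul(3, Add(Add(Pow(b, 2), Mul(1, b)), b)) = Mul(3, Add(Add(Pow(b, 2), b), b)) = Mul(3, Add(Add(b, Pow(b, 2)), b)) = Mul(3, Add(Pow(b, 2), Mul(2, b))) = Add(Mul(3, Pow(b, 2)), Mul(6, b)))
Add(Mul(Function('k')(Function('p')(2, 0)), Mul(-1, -3)), Function('q')(-3)) = Add(Mul(Mul(3, 5, Add(2, 5)), Mul(-1, -3)), -3) = Add(Mul(Mul(3, 5, 7), 3), -3) = Add(Mul(105, 3), -3) = Add(315, -3) = 312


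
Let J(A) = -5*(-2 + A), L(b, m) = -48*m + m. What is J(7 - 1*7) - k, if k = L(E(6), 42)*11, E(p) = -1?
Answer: 21724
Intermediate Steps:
L(b, m) = -47*m
J(A) = 10 - 5*A
k = -21714 (k = -47*42*11 = -1974*11 = -21714)
J(7 - 1*7) - k = (10 - 5*(7 - 1*7)) - 1*(-21714) = (10 - 5*(7 - 7)) + 21714 = (10 - 5*0) + 21714 = (10 + 0) + 21714 = 10 + 21714 = 21724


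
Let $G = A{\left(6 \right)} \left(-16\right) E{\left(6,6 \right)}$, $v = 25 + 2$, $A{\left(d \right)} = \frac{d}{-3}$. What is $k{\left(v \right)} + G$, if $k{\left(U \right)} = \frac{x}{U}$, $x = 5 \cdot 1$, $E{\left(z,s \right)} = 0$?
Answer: $\frac{5}{27} \approx 0.18519$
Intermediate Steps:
$A{\left(d \right)} = - \frac{d}{3}$ ($A{\left(d \right)} = d \left(- \frac{1}{3}\right) = - \frac{d}{3}$)
$v = 27$
$x = 5$
$k{\left(U \right)} = \frac{5}{U}$
$G = 0$ ($G = \left(- \frac{1}{3}\right) 6 \left(-16\right) 0 = \left(-2\right) \left(-16\right) 0 = 32 \cdot 0 = 0$)
$k{\left(v \right)} + G = \frac{5}{27} + 0 = \frac{5}{27}$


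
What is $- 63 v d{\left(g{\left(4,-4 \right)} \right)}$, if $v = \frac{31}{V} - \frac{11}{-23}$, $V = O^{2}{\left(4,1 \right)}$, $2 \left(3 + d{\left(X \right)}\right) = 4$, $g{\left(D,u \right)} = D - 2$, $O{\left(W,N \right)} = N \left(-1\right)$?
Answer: $\frac{45612}{23} \approx 1983.1$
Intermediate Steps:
$O{\left(W,N \right)} = - N$
$g{\left(D,u \right)} = -2 + D$ ($g{\left(D,u \right)} = D - 2 = -2 + D$)
$d{\left(X \right)} = -1$ ($d{\left(X \right)} = -3 + \frac{1}{2} \cdot 4 = -3 + 2 = -1$)
$V = 1$ ($V = \left(\left(-1\right) 1\right)^{2} = \left(-1\right)^{2} = 1$)
$v = \frac{724}{23}$ ($v = \frac{31}{1} - \frac{11}{-23} = 31 \cdot 1 - - \frac{11}{23} = 31 + \frac{11}{23} = \frac{724}{23} \approx 31.478$)
$- 63 v d{\left(g{\left(4,-4 \right)} \right)} = \left(-63\right) \frac{724}{23} \left(-1\right) = \left(- \frac{45612}{23}\right) \left(-1\right) = \frac{45612}{23}$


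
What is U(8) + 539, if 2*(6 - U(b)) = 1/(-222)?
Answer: 241981/444 ≈ 545.00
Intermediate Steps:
U(b) = 2665/444 (U(b) = 6 - 1/2/(-222) = 6 - 1/2*(-1/222) = 6 + 1/444 = 2665/444)
U(8) + 539 = 2665/444 + 539 = 241981/444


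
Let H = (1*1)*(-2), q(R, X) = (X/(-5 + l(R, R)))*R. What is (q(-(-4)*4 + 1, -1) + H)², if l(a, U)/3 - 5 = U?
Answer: 19321/3721 ≈ 5.1924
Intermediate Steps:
l(a, U) = 15 + 3*U
q(R, X) = R*X/(10 + 3*R) (q(R, X) = (X/(-5 + (15 + 3*R)))*R = (X/(10 + 3*R))*R = R*X/(10 + 3*R))
H = -2 (H = 1*(-2) = -2)
(q(-(-4)*4 + 1, -1) + H)² = ((-(-4)*4 + 1)*(-1)/(10 + 3*(-(-4)*4 + 1)) - 2)² = ((-1*(-16) + 1)*(-1)/(10 + 3*(-1*(-16) + 1)) - 2)² = ((16 + 1)*(-1)/(10 + 3*(16 + 1)) - 2)² = (17*(-1)/(10 + 3*17) - 2)² = (17*(-1)/(10 + 51) - 2)² = (17*(-1)/61 - 2)² = (17*(-1)*(1/61) - 2)² = (-17/61 - 2)² = (-139/61)² = 19321/3721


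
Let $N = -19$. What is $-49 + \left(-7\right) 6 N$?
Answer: $749$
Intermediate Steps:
$-49 + \left(-7\right) 6 N = -49 + \left(-7\right) 6 \left(-19\right) = -49 - -798 = -49 + 798 = 749$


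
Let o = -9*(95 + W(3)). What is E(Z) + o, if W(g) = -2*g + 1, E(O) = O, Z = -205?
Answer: -1015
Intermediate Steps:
W(g) = 1 - 2*g
o = -810 (o = -9*(95 + (1 - 2*3)) = -9*(95 + (1 - 6)) = -9*(95 - 5) = -9*90 = -810)
E(Z) + o = -205 - 810 = -1015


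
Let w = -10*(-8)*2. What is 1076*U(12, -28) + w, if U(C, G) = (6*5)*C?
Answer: 387520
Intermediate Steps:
U(C, G) = 30*C
w = 160 (w = 80*2 = 160)
1076*U(12, -28) + w = 1076*(30*12) + 160 = 1076*360 + 160 = 387360 + 160 = 387520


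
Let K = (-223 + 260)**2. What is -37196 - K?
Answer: -38565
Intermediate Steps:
K = 1369 (K = 37**2 = 1369)
-37196 - K = -37196 - 1*1369 = -37196 - 1369 = -38565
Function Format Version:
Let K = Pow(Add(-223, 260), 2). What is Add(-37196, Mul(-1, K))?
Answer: -38565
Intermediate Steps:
K = 1369 (K = Pow(37, 2) = 1369)
Add(-37196, Mul(-1, K)) = Add(-37196, Mul(-1, 1369)) = Add(-37196, -1369) = -38565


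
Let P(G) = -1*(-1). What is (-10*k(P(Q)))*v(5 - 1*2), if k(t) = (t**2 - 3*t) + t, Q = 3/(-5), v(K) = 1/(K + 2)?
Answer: 2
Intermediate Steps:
v(K) = 1/(2 + K)
Q = -3/5 (Q = 3*(-1/5) = -3/5 ≈ -0.60000)
P(G) = 1
k(t) = t**2 - 2*t
(-10*k(P(Q)))*v(5 - 1*2) = (-10*(-2 + 1))/(2 + (5 - 1*2)) = (-10*(-1))/(2 + (5 - 2)) = (-10*(-1))/(2 + 3) = 10/5 = 10*(1/5) = 2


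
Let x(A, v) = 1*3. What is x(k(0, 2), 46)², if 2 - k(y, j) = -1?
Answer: 9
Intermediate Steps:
k(y, j) = 3 (k(y, j) = 2 - 1*(-1) = 2 + 1 = 3)
x(A, v) = 3
x(k(0, 2), 46)² = 3² = 9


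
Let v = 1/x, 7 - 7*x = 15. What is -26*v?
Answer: 91/4 ≈ 22.750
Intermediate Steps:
x = -8/7 (x = 1 - ⅐*15 = 1 - 15/7 = -8/7 ≈ -1.1429)
v = -7/8 (v = 1/(-8/7) = -7/8 ≈ -0.87500)
-26*v = -26*(-7/8) = 91/4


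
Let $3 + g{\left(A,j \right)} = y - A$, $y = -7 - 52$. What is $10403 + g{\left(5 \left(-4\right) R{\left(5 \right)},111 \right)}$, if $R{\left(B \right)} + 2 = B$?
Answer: $10401$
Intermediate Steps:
$R{\left(B \right)} = -2 + B$
$y = -59$
$g{\left(A,j \right)} = -62 - A$ ($g{\left(A,j \right)} = -3 - \left(59 + A\right) = -62 - A$)
$10403 + g{\left(5 \left(-4\right) R{\left(5 \right)},111 \right)} = 10403 - \left(62 + 5 \left(-4\right) \left(-2 + 5\right)\right) = 10403 - \left(62 - 60\right) = 10403 - 2 = 10401$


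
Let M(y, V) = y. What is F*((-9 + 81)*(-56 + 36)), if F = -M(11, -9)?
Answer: 15840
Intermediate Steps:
F = -11 (F = -1*11 = -11)
F*((-9 + 81)*(-56 + 36)) = -11*(-9 + 81)*(-56 + 36) = -792*(-20) = -11*(-1440) = 15840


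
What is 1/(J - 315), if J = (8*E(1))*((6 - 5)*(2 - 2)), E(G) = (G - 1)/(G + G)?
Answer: -1/315 ≈ -0.0031746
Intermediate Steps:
E(G) = (-1 + G)/(2*G) (E(G) = (-1 + G)/((2*G)) = (-1 + G)*(1/(2*G)) = (-1 + G)/(2*G))
J = 0 (J = (8*((½)*(-1 + 1)/1))*((6 - 5)*(2 - 2)) = (8*((½)*1*0))*(1*0) = (8*0)*0 = 0*0 = 0)
1/(J - 315) = 1/(0 - 315) = 1/(-315) = -1/315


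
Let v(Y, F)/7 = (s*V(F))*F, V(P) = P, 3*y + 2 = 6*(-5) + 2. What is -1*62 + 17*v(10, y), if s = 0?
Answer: -62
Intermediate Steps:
y = -10 (y = -2/3 + (6*(-5) + 2)/3 = -2/3 + (-30 + 2)/3 = -2/3 + (1/3)*(-28) = -2/3 - 28/3 = -10)
v(Y, F) = 0 (v(Y, F) = 7*((0*F)*F) = 7*(0*F) = 7*0 = 0)
-1*62 + 17*v(10, y) = -1*62 + 17*0 = -62 + 0 = -62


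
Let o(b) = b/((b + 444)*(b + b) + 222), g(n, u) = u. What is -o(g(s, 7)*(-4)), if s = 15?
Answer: -14/11537 ≈ -0.0012135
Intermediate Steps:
o(b) = b/(222 + 2*b*(444 + b)) (o(b) = b/((444 + b)*(2*b) + 222) = b/(2*b*(444 + b) + 222) = b/(222 + 2*b*(444 + b)))
-o(g(s, 7)*(-4)) = -7*(-4)/(2*(111 + (7*(-4))**2 + 444*(7*(-4)))) = -(-28)/(2*(111 + (-28)**2 + 444*(-28))) = -(-28)/(2*(111 + 784 - 12432)) = -(-28)/(2*(-11537)) = -(-28)*(-1)/(2*11537) = -1*14/11537 = -14/11537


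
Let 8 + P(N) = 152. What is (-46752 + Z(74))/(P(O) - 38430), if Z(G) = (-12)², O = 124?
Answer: 7768/6381 ≈ 1.2174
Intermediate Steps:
P(N) = 144 (P(N) = -8 + 152 = 144)
Z(G) = 144
(-46752 + Z(74))/(P(O) - 38430) = (-46752 + 144)/(144 - 38430) = -46608/(-38286) = -46608*(-1/38286) = 7768/6381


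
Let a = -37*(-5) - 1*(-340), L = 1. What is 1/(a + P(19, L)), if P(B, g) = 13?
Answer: 1/538 ≈ 0.0018587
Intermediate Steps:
a = 525 (a = 185 + 340 = 525)
1/(a + P(19, L)) = 1/(525 + 13) = 1/538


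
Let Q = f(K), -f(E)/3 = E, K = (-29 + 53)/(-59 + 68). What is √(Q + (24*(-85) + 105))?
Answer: I*√1943 ≈ 44.079*I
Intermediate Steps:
K = 8/3 (K = 24/9 = 24*(⅑) = 8/3 ≈ 2.6667)
f(E) = -3*E
Q = -8 (Q = -3*8/3 = -8)
√(Q + (24*(-85) + 105)) = √(-8 + (24*(-85) + 105)) = √(-8 + (-2040 + 105)) = √(-8 - 1935) = √(-1943) = I*√1943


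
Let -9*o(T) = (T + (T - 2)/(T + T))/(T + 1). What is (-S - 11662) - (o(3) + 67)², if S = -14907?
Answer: -57490489/46656 ≈ -1232.2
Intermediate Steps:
o(T) = -(T + (-2 + T)/(2*T))/(9*(1 + T)) (o(T) = -(T + (T - 2)/(T + T))/(9*(T + 1)) = -(T + (-2 + T)/((2*T)))/(9*(1 + T)) = -(T + (-2 + T)*(1/(2*T)))/(9*(1 + T)) = -(T + (-2 + T)/(2*T))/(9*(1 + T)))
(-S - 11662) - (o(3) + 67)² = (-1*(-14907) - 11662) - ((1/18)*(2 - 1*3 - 2*3²)/(3*(1 + 3)) + 67)² = (14907 - 11662) - ((1/18)*(⅓)*(2 - 3 - 2*9)/4 + 67)² = 3245 - ((1/18)*(⅓)*(¼)*(2 - 3 - 18) + 67)² = 3245 - ((1/18)*(⅓)*(¼)*(-19) + 67)² = 3245 - (-19/216 + 67)² = 3245 - (14453/216)² = 3245 - 1*208889209/46656 = 3245 - 208889209/46656 = -57490489/46656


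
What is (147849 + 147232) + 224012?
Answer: 519093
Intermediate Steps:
(147849 + 147232) + 224012 = 295081 + 224012 = 519093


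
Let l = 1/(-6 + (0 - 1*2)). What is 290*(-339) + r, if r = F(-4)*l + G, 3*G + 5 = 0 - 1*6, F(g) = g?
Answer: -589879/6 ≈ -98313.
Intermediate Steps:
G = -11/3 (G = -5/3 + (0 - 1*6)/3 = -5/3 + (0 - 6)/3 = -5/3 + (⅓)*(-6) = -5/3 - 2 = -11/3 ≈ -3.6667)
l = -⅛ (l = 1/(-6 + (0 - 2)) = 1/(-6 - 2) = 1/(-8) = -⅛ ≈ -0.12500)
r = -19/6 (r = -4*(-⅛) - 11/3 = ½ - 11/3 = -19/6 ≈ -3.1667)
290*(-339) + r = 290*(-339) - 19/6 = -98310 - 19/6 = -589879/6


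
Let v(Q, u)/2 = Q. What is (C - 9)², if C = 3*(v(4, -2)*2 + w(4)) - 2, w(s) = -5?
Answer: 484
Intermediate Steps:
v(Q, u) = 2*Q
C = 31 (C = 3*((2*4)*2 - 5) - 2 = 3*(8*2 - 5) - 2 = 3*(16 - 5) - 2 = 3*11 - 2 = 33 - 2 = 31)
(C - 9)² = (31 - 9)² = 22² = 484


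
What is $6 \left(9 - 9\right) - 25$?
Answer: $-25$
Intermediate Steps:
$6 \left(9 - 9\right) - 25 = 6 \cdot 0 - 25 = 0 - 25 = -25$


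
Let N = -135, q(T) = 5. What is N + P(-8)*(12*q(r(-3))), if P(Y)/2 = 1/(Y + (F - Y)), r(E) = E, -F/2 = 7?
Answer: -1005/7 ≈ -143.57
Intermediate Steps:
F = -14 (F = -2*7 = -14)
P(Y) = -1/7 (P(Y) = 2/(Y + (-14 - Y)) = 2/(-14) = 2*(-1/14) = -1/7)
N + P(-8)*(12*q(r(-3))) = -135 - 12*5/7 = -135 - 1/7*60 = -135 - 60/7 = -1005/7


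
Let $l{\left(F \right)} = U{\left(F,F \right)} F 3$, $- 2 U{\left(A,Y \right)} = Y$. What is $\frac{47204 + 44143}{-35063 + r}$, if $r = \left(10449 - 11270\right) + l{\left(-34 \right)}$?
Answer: $- \frac{91347}{37618} \approx -2.4283$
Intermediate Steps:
$U{\left(A,Y \right)} = - \frac{Y}{2}$
$l{\left(F \right)} = - \frac{3 F^{2}}{2}$ ($l{\left(F \right)} = - \frac{F}{2} F 3 = - \frac{F^{2}}{2} \cdot 3 = - \frac{3 F^{2}}{2}$)
$r = -2555$ ($r = \left(10449 - 11270\right) - \frac{3 \left(-34\right)^{2}}{2} = -821 - 1734 = -2555$)
$\frac{47204 + 44143}{-35063 + r} = \frac{47204 + 44143}{-35063 - 2555} = \frac{91347}{-37618} = 91347 \left(- \frac{1}{37618}\right) = - \frac{91347}{37618}$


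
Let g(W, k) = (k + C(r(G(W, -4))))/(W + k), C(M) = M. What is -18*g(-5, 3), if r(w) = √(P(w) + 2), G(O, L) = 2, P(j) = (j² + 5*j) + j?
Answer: 27 + 27*√2 ≈ 65.184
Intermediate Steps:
P(j) = j² + 6*j
r(w) = √(2 + w*(6 + w)) (r(w) = √(w*(6 + w) + 2) = √(2 + w*(6 + w)))
g(W, k) = (k + 3*√2)/(W + k) (g(W, k) = (k + √(2 + 2*(6 + 2)))/(W + k) = (k + √(2 + 2*8))/(W + k) = (k + √(2 + 16))/(W + k) = (k + √18)/(W + k) = (k + 3*√2)/(W + k))
-18*g(-5, 3) = -18*(3 + 3*√2)/(-5 + 3) = -18*(3 + 3*√2)/(-2) = -(-9)*(3 + 3*√2) = -18*(-3/2 - 3*√2/2) = 27 + 27*√2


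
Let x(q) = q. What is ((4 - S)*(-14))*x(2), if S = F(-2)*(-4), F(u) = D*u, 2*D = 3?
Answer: 224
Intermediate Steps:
D = 3/2 (D = (½)*3 = 3/2 ≈ 1.5000)
F(u) = 3*u/2
S = 12 (S = ((3/2)*(-2))*(-4) = -3*(-4) = 12)
((4 - S)*(-14))*x(2) = ((4 - 1*12)*(-14))*2 = ((4 - 12)*(-14))*2 = -8*(-14)*2 = 112*2 = 224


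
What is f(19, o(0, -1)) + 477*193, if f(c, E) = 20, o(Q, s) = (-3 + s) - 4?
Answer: 92081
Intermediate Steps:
o(Q, s) = -7 + s
f(19, o(0, -1)) + 477*193 = 20 + 477*193 = 20 + 92061 = 92081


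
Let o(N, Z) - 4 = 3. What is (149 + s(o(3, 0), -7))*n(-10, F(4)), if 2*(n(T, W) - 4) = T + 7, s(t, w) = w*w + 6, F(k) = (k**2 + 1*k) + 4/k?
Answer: 510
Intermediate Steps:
o(N, Z) = 7 (o(N, Z) = 4 + 3 = 7)
F(k) = k + k**2 + 4/k (F(k) = (k**2 + k) + 4/k = (k + k**2) + 4/k = k + k**2 + 4/k)
s(t, w) = 6 + w**2 (s(t, w) = w**2 + 6 = 6 + w**2)
n(T, W) = 15/2 + T/2 (n(T, W) = 4 + (T + 7)/2 = 4 + (7 + T)/2 = 4 + (7/2 + T/2) = 15/2 + T/2)
(149 + s(o(3, 0), -7))*n(-10, F(4)) = (149 + (6 + (-7)**2))*(15/2 + (1/2)*(-10)) = (149 + (6 + 49))*(15/2 - 5) = (149 + 55)*(5/2) = 204*(5/2) = 510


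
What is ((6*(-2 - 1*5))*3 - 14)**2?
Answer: 19600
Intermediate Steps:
((6*(-2 - 1*5))*3 - 14)**2 = ((6*(-2 - 5))*3 - 14)**2 = ((6*(-7))*3 - 14)**2 = (-42*3 - 14)**2 = (-126 - 14)**2 = (-140)**2 = 19600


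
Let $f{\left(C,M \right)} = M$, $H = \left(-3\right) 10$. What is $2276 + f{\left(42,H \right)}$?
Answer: $2246$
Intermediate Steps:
$H = -30$
$2276 + f{\left(42,H \right)} = 2276 - 30 = 2246$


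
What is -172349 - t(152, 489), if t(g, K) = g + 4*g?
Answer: -173109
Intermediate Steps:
t(g, K) = 5*g
-172349 - t(152, 489) = -172349 - 5*152 = -172349 - 1*760 = -172349 - 760 = -173109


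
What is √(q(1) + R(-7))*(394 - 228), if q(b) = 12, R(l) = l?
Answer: 166*√5 ≈ 371.19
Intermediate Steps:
√(q(1) + R(-7))*(394 - 228) = √(12 - 7)*(394 - 228) = √5*166 = 166*√5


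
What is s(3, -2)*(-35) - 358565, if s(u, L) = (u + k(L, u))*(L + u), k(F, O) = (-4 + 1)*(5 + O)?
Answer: -357830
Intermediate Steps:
k(F, O) = -15 - 3*O (k(F, O) = -3*(5 + O) = -15 - 3*O)
s(u, L) = (-15 - 2*u)*(L + u) (s(u, L) = (u + (-15 - 3*u))*(L + u) = (-15 - 2*u)*(L + u))
s(3, -2)*(-35) - 358565 = (-15*(-2) - 15*3 - 2*3² - 2*(-2)*3)*(-35) - 358565 = (30 - 45 - 2*9 + 12)*(-35) - 358565 = (30 - 45 - 18 + 12)*(-35) - 358565 = -21*(-35) - 358565 = 735 - 358565 = -357830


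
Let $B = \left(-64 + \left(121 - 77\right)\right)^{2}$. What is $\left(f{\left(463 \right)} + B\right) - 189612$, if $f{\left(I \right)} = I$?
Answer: $-188749$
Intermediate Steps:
$B = 400$ ($B = \left(-64 + 44\right)^{2} = \left(-20\right)^{2} = 400$)
$\left(f{\left(463 \right)} + B\right) - 189612 = \left(463 + 400\right) - 189612 = 863 - 189612 = -188749$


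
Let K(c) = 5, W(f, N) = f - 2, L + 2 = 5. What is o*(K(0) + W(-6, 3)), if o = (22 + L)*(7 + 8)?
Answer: -1125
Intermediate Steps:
L = 3 (L = -2 + 5 = 3)
W(f, N) = -2 + f
o = 375 (o = (22 + 3)*(7 + 8) = 25*15 = 375)
o*(K(0) + W(-6, 3)) = 375*(5 + (-2 - 6)) = 375*(5 - 8) = 375*(-3) = -1125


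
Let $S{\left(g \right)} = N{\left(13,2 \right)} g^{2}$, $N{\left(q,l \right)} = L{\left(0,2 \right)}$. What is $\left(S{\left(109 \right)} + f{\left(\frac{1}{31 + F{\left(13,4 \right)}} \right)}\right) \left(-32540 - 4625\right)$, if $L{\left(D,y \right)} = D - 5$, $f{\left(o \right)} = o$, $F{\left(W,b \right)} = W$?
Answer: $\frac{97142583135}{44} \approx 2.2078 \cdot 10^{9}$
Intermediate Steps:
$L{\left(D,y \right)} = -5 + D$
$N{\left(q,l \right)} = -5$ ($N{\left(q,l \right)} = -5 + 0 = -5$)
$S{\left(g \right)} = - 5 g^{2}$
$\left(S{\left(109 \right)} + f{\left(\frac{1}{31 + F{\left(13,4 \right)}} \right)}\right) \left(-32540 - 4625\right) = \left(- 5 \cdot 109^{2} + \frac{1}{31 + 13}\right) \left(-32540 - 4625\right) = \left(\left(-5\right) 11881 + \frac{1}{44}\right) \left(-37165\right) = \left(-59405 + \frac{1}{44}\right) \left(-37165\right) = \left(- \frac{2613819}{44}\right) \left(-37165\right) = \frac{97142583135}{44}$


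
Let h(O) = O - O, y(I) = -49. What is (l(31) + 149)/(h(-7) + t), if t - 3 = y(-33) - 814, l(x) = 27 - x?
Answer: -29/172 ≈ -0.16860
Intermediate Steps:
h(O) = 0
t = -860 (t = 3 + (-49 - 814) = 3 - 863 = -860)
(l(31) + 149)/(h(-7) + t) = ((27 - 1*31) + 149)/(0 - 860) = ((27 - 31) + 149)/(-860) = (-4 + 149)*(-1/860) = 145*(-1/860) = -29/172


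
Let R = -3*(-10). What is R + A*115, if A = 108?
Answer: 12450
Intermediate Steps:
R = 30
R + A*115 = 30 + 108*115 = 30 + 12420 = 12450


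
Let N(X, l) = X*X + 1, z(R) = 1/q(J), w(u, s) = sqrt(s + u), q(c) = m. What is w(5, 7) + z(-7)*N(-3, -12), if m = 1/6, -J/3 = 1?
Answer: 60 + 2*sqrt(3) ≈ 63.464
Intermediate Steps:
J = -3 (J = -3*1 = -3)
m = 1/6 ≈ 0.16667
q(c) = 1/6
z(R) = 6 (z(R) = 1/(1/6) = 6)
N(X, l) = 1 + X**2 (N(X, l) = X**2 + 1 = 1 + X**2)
w(5, 7) + z(-7)*N(-3, -12) = sqrt(7 + 5) + 6*(1 + (-3)**2) = sqrt(12) + 6*(1 + 9) = 2*sqrt(3) + 6*10 = 2*sqrt(3) + 60 = 60 + 2*sqrt(3)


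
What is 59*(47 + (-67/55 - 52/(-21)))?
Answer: 3288542/1155 ≈ 2847.2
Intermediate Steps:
59*(47 + (-67/55 - 52/(-21))) = 59*(47 + (-67*1/55 - 52*(-1/21))) = 59*(47 + (-67/55 + 52/21)) = 59*(47 + 1453/1155) = 59*(55738/1155) = 3288542/1155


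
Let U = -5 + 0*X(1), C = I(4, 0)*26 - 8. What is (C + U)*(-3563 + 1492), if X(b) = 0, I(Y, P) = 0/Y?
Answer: 26923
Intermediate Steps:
I(Y, P) = 0
C = -8 (C = 0*26 - 8 = 0 - 8 = -8)
U = -5 (U = -5 + 0*0 = -5 + 0 = -5)
(C + U)*(-3563 + 1492) = (-8 - 5)*(-3563 + 1492) = -13*(-2071) = 26923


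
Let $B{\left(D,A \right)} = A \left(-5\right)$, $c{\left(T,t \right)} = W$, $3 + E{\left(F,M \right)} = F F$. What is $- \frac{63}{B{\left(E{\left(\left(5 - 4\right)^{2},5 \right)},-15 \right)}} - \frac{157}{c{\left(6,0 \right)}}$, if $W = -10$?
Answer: $\frac{743}{50} \approx 14.86$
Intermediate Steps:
$E{\left(F,M \right)} = -3 + F^{2}$ ($E{\left(F,M \right)} = -3 + F F = -3 + F^{2}$)
$c{\left(T,t \right)} = -10$
$B{\left(D,A \right)} = - 5 A$
$- \frac{63}{B{\left(E{\left(\left(5 - 4\right)^{2},5 \right)},-15 \right)}} - \frac{157}{c{\left(6,0 \right)}} = - \frac{63}{\left(-5\right) \left(-15\right)} - \frac{157}{-10} = - \frac{63}{75} - - \frac{157}{10} = \left(-63\right) \frac{1}{75} + \frac{157}{10} = - \frac{21}{25} + \frac{157}{10} = \frac{743}{50}$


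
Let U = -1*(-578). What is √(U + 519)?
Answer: √1097 ≈ 33.121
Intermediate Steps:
U = 578
√(U + 519) = √(578 + 519) = √1097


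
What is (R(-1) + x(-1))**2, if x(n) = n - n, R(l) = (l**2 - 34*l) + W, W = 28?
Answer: 3969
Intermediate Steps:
R(l) = 28 + l**2 - 34*l (R(l) = (l**2 - 34*l) + 28 = 28 + l**2 - 34*l)
x(n) = 0
(R(-1) + x(-1))**2 = ((28 + (-1)**2 - 34*(-1)) + 0)**2 = ((28 + 1 + 34) + 0)**2 = (63 + 0)**2 = 63**2 = 3969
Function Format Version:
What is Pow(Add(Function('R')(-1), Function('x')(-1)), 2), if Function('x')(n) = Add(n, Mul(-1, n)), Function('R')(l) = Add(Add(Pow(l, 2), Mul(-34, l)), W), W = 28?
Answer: 3969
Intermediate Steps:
Function('R')(l) = Add(28, Pow(l, 2), Mul(-34, l)) (Function('R')(l) = Add(Add(Pow(l, 2), Mul(-34, l)), 28) = Add(28, Pow(l, 2), Mul(-34, l)))
Function('x')(n) = 0
Pow(Add(Function('R')(-1), Function('x')(-1)), 2) = Pow(Add(Add(28, Pow(-1, 2), Mul(-34, -1)), 0), 2) = Pow(Add(Add(28, 1, 34), 0), 2) = Pow(Add(63, 0), 2) = Pow(63, 2) = 3969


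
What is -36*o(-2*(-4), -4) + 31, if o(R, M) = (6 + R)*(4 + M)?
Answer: 31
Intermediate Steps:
o(R, M) = (4 + M)*(6 + R)
-36*o(-2*(-4), -4) + 31 = -36*(24 + 4*(-2*(-4)) + 6*(-4) - (-8)*(-4)) + 31 = -36*(24 + 4*8 - 24 - 4*8) + 31 = -36*(24 + 32 - 24 - 32) + 31 = -36*0 + 31 = 0 + 31 = 31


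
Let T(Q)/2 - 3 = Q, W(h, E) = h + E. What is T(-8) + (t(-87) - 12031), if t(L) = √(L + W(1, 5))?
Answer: -12041 + 9*I ≈ -12041.0 + 9.0*I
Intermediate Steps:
W(h, E) = E + h
T(Q) = 6 + 2*Q
t(L) = √(6 + L) (t(L) = √(L + (5 + 1)) = √(L + 6) = √(6 + L))
T(-8) + (t(-87) - 12031) = (6 + 2*(-8)) + (√(6 - 87) - 12031) = (6 - 16) + (√(-81) - 12031) = -10 + (9*I - 12031) = -10 + (-12031 + 9*I) = -12041 + 9*I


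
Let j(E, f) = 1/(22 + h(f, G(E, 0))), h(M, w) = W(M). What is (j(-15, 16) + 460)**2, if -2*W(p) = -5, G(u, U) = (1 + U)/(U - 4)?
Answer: 508141764/2401 ≈ 2.1164e+5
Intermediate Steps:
G(u, U) = (1 + U)/(-4 + U)
W(p) = 5/2 (W(p) = -1/2*(-5) = 5/2)
h(M, w) = 5/2
j(E, f) = 2/49 (j(E, f) = 1/(22 + 5/2) = 1/(49/2) = 2/49)
(j(-15, 16) + 460)**2 = (2/49 + 460)**2 = (22542/49)**2 = 508141764/2401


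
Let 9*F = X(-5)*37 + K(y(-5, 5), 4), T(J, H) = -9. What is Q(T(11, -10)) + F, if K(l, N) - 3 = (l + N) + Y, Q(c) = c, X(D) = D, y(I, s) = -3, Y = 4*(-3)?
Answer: -274/9 ≈ -30.444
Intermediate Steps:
Y = -12
K(l, N) = -9 + N + l (K(l, N) = 3 + ((l + N) - 12) = 3 + ((N + l) - 12) = 3 + (-12 + N + l) = -9 + N + l)
F = -193/9 (F = (-5*37 + (-9 + 4 - 3))/9 = (-185 - 8)/9 = (1/9)*(-193) = -193/9 ≈ -21.444)
Q(T(11, -10)) + F = -9 - 193/9 = -274/9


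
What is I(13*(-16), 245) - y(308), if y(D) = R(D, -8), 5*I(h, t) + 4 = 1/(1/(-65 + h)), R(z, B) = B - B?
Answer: -277/5 ≈ -55.400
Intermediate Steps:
R(z, B) = 0
I(h, t) = -69/5 + h/5 (I(h, t) = -⅘ + 1/(5*(1/(-65 + h))) = -⅘ + (-65 + h)/5 = -⅘ + (-13 + h/5) = -69/5 + h/5)
y(D) = 0
I(13*(-16), 245) - y(308) = (-69/5 + (13*(-16))/5) - 1*0 = (-69/5 + (⅕)*(-208)) + 0 = (-69/5 - 208/5) + 0 = -277/5 + 0 = -277/5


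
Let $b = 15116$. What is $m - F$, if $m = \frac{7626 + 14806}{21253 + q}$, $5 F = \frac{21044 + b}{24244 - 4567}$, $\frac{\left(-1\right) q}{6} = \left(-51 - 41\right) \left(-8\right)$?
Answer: $\frac{319629280}{331301649} \approx 0.96477$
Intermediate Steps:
$q = -4416$ ($q = - 6 \left(-51 - 41\right) \left(-8\right) = - 6 \left(\left(-92\right) \left(-8\right)\right) = \left(-6\right) 736 = -4416$)
$F = \frac{7232}{19677}$ ($F = \frac{\left(21044 + 15116\right) \frac{1}{24244 - 4567}}{5} = \frac{36160 \cdot \frac{1}{19677}}{5} = \frac{1}{5} \cdot \frac{36160}{19677} = \frac{7232}{19677} \approx 0.36754$)
$m = \frac{22432}{16837}$ ($m = \frac{7626 + 14806}{21253 - 4416} = \frac{22432}{16837} \approx 1.3323$)
$m - F = \frac{22432}{16837} - \frac{7232}{19677} = \frac{319629280}{331301649}$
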